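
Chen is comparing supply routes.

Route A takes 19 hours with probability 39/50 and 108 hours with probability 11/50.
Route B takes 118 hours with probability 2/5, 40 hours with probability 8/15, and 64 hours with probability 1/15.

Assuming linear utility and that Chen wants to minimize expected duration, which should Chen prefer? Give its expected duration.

Route A (38.58 hours)

Route A = 39/50 × 19 + 11/50 × 108 = 14.82 + 23.76 = 38.58
Route B = 2/5 × 118 + 8/15 × 40 + 1/15 × 64 = 47.2 + 21.3333 + 4.2667 = 72.8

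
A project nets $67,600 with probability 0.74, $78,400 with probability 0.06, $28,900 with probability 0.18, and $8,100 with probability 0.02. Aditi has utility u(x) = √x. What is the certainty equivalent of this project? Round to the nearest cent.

E[u] = 0.74·√67600 + 0.06·√78400 + 0.18·√28900 + 0.02·√8100 = 0.74·260 + 0.06·280 + 0.18·170 + 0.02·90 = 241.6
CE = (241.6)² = 58370.56

$58,370.56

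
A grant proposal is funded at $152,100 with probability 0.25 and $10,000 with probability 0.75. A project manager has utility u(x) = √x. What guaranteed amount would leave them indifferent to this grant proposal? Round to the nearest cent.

$29,756.25

E[u] = 0.25·√152100 + 0.75·√10000 = 0.25·390 + 0.75·100 = 172.5
CE = (172.5)² = 29756.25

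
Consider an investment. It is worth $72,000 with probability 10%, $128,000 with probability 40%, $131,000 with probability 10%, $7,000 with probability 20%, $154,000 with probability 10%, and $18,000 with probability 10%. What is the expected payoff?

EV = 0.1 × 72000 + 0.4 × 128000 + 0.1 × 131000 + 0.2 × 7000 + 0.1 × 154000 + 0.1 × 18000 = 7200 + 51200 + 13100 + 1400 + 15400 + 1800 = 90100

$90,100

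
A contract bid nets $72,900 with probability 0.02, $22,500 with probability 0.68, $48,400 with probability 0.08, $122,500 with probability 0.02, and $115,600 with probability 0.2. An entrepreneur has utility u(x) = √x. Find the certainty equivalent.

$40,000

E[u] = 0.02·√72900 + 0.68·√22500 + 0.08·√48400 + 0.02·√122500 + 0.2·√115600 = 0.02·270 + 0.68·150 + 0.08·220 + 0.02·350 + 0.2·340 = 200
CE = (200)² = 40000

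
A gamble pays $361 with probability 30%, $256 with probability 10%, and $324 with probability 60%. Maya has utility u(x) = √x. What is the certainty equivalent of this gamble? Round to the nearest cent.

$327.61

E[u] = 0.3·√361 + 0.1·√256 + 0.6·√324 = 0.3·19 + 0.1·16 + 0.6·18 = 18.1
CE = (18.1)² = 327.61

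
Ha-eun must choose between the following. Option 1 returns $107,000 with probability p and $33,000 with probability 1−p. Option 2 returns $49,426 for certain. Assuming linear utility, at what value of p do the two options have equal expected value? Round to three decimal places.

p·107000 + (1−p)·33000 = 49426
74000p + 33000 = 49426
p = (49426 − 33000) / 74000

p = 0.222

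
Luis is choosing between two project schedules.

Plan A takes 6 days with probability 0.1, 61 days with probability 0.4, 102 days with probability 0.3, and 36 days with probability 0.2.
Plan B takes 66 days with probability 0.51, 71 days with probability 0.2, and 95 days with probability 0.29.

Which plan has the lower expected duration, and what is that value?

Plan A = 0.1 × 6 + 0.4 × 61 + 0.3 × 102 + 0.2 × 36 = 0.6 + 24.4 + 30.6 + 7.2 = 62.8
Plan B = 0.51 × 66 + 0.2 × 71 + 0.29 × 95 = 33.66 + 14.2 + 27.55 = 75.41

Plan A (62.8 days)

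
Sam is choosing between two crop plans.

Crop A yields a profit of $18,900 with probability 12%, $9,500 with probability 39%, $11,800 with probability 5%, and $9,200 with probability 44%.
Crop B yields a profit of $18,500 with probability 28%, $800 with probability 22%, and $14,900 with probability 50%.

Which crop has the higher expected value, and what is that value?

Crop A = 0.12 × 18900 + 0.39 × 9500 + 0.05 × 11800 + 0.44 × 9200 = 2268 + 3705 + 590 + 4048 = 10611
Crop B = 0.28 × 18500 + 0.22 × 800 + 0.5 × 14900 = 5180 + 176 + 7450 = 12806

Crop B ($12,806)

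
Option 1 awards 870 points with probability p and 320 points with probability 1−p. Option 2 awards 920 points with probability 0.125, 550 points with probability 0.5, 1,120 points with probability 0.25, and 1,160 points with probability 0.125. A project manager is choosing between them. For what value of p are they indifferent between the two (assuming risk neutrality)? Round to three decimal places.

p = 0.900

EV(Option 2) = 0.125 × 920 + 0.5 × 550 + 0.25 × 1120 + 0.125 × 1160 = 115 + 275 + 280 + 145 = 815
p·870 + (1−p)·320 = 815
550p + 320 = 815
p = (815 − 320) / 550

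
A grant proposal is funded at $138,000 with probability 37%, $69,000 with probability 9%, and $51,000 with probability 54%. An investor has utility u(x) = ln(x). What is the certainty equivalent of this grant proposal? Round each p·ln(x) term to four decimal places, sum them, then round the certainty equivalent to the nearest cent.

$75,750.48

E[u] = 0.37·ln(138000) + 0.09·ln(69000) + 0.54·ln(51000) = 4.3790 + 1.0028 + 5.8534 = 11.2352
CE = e^11.2352 ≈ 75750.48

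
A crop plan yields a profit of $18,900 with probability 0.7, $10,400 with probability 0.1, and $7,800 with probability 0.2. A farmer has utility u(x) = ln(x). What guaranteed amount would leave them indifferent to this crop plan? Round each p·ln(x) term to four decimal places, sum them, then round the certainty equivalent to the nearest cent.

E[u] = 0.7·ln(18900) + 0.1·ln(10400) + 0.2·ln(7800) = 6.8928 + 0.9250 + 1.7924 = 9.6102
CE = e^9.6102 ≈ 14916.15

$14,916.15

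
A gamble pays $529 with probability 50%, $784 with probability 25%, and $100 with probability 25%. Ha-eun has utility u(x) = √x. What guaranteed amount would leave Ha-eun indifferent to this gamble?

$441

E[u] = 0.5·√529 + 0.25·√784 + 0.25·√100 = 0.5·23 + 0.25·28 + 0.25·10 = 21
CE = (21)² = 441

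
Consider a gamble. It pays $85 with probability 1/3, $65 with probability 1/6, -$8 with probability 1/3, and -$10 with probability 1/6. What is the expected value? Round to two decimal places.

$34.83

EV = 1/3 × 85 + 1/6 × 65 + 1/3 × (-8) + 1/6 × (-10) = 28.3333 + 10.8333 − 2.6667 − 1.6667 = 34.8333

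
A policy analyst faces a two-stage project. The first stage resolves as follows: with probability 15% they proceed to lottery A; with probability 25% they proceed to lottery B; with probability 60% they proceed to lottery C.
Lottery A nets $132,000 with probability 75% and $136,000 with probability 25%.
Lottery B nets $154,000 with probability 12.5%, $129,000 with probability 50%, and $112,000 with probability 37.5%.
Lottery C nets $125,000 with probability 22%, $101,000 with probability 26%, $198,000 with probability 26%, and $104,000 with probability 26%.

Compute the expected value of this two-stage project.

EV(A) = 0.75 × 132000 + 0.25 × 136000 = 99000 + 34000 = 133000
EV(B) = 0.125 × 154000 + 0.5 × 129000 + 0.375 × 112000 = 19250 + 64500 + 42000 = 125750
EV(C) = 0.22 × 125000 + 0.26 × 101000 + 0.26 × 198000 + 0.26 × 104000 = 27500 + 26260 + 51480 + 27040 = 132280
Overall = 0.15 × 133000 + 0.25 × 125750 + 0.6 × 132280 = 19950 + 31437.5 + 79368 = 130755.5

$130,755.50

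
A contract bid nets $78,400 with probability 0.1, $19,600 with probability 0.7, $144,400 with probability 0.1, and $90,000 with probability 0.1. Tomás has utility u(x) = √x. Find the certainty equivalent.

E[u] = 0.1·√78400 + 0.7·√19600 + 0.1·√144400 + 0.1·√90000 = 0.1·280 + 0.7·140 + 0.1·380 + 0.1·300 = 194
CE = (194)² = 37636

$37,636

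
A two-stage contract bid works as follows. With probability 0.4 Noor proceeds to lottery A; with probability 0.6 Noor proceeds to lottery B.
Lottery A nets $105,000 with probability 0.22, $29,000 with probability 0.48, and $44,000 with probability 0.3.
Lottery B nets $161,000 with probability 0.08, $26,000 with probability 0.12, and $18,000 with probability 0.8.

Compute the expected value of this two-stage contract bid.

EV(A) = 0.22 × 105000 + 0.48 × 29000 + 0.3 × 44000 = 23100 + 13920 + 13200 = 50220
EV(B) = 0.08 × 161000 + 0.12 × 26000 + 0.8 × 18000 = 12880 + 3120 + 14400 = 30400
Overall = 0.4 × 50220 + 0.6 × 30400 = 20088 + 18240 = 38328

$38,328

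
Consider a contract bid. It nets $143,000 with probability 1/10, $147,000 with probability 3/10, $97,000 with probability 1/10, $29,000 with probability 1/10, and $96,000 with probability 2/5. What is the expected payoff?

$109,400

EV = 1/10 × 143000 + 3/10 × 147000 + 1/10 × 97000 + 1/10 × 29000 + 2/5 × 96000 = 14300 + 44100 + 9700 + 2900 + 38400 = 109400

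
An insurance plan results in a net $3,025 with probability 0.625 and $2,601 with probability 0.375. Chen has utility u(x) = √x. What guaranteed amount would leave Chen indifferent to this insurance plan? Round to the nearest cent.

$2,862.25

E[u] = 0.625·√3025 + 0.375·√2601 = 0.625·55 + 0.375·51 = 53.5
CE = (53.5)² = 2862.25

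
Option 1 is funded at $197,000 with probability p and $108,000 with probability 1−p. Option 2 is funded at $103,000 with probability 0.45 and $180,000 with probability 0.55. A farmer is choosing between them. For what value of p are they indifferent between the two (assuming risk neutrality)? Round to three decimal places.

p = 0.420

EV(Option 2) = 0.45 × 103000 + 0.55 × 180000 = 46350 + 99000 = 145350
p·197000 + (1−p)·108000 = 145350
89000p + 108000 = 145350
p = (145350 − 108000) / 89000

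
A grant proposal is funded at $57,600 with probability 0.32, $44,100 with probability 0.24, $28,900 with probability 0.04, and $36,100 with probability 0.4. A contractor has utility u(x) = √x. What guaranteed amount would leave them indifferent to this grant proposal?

$44,100

E[u] = 0.32·√57600 + 0.24·√44100 + 0.04·√28900 + 0.4·√36100 = 0.32·240 + 0.24·210 + 0.04·170 + 0.4·190 = 210
CE = (210)² = 44100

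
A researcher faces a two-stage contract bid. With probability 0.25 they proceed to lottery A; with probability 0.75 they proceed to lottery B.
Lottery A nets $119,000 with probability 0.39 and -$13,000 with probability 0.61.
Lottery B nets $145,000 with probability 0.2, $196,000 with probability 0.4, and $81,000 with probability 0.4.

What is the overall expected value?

EV(A) = 0.39 × 119000 + 0.61 × (-13000) = 46410 − 7930 = 38480
EV(B) = 0.2 × 145000 + 0.4 × 196000 + 0.4 × 81000 = 29000 + 78400 + 32400 = 139800
Overall = 0.25 × 38480 + 0.75 × 139800 = 9620 + 104850 = 114470

$114,470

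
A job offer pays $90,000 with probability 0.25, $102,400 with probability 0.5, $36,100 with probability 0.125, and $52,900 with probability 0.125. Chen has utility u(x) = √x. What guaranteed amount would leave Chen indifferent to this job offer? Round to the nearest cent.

E[u] = 0.25·√90000 + 0.5·√102400 + 0.125·√36100 + 0.125·√52900 = 0.25·300 + 0.5·320 + 0.125·190 + 0.125·230 = 287.5
CE = (287.5)² = 82656.25

$82,656.25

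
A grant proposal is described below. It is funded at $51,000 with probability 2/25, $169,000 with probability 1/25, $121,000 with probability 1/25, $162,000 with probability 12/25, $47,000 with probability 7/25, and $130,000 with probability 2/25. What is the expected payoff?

$117,000

EV = 2/25 × 51000 + 1/25 × 169000 + 1/25 × 121000 + 12/25 × 162000 + 7/25 × 47000 + 2/25 × 130000 = 4080 + 6760 + 4840 + 77760 + 13160 + 10400 = 117000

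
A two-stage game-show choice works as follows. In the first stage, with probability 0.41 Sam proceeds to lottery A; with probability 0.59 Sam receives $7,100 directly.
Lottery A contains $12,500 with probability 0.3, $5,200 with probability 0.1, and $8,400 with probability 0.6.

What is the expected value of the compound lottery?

$8,006.10

EV(A) = 0.3 × 12500 + 0.1 × 5200 + 0.6 × 8400 = 3750 + 520 + 5040 = 9310
Branch B: 7100 (certain)
Overall = 0.41 × 9310 + 0.59 × 7100 = 3817.1 + 4189 = 8006.1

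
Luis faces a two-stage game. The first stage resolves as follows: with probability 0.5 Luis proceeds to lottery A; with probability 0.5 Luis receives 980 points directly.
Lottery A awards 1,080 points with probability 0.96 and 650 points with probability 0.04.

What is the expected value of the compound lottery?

EV(A) = 0.96 × 1080 + 0.04 × 650 = 1036.8 + 26 = 1062.8
Branch B: 980 (certain)
Overall = 0.5 × 1062.8 + 0.5 × 980 = 531.4 + 490 = 1021.4

1021.4 points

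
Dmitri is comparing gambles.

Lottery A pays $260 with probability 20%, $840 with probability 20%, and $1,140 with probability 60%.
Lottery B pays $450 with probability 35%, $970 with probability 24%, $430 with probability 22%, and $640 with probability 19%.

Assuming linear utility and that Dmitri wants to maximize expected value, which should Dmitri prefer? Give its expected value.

Lottery A = 0.2 × 260 + 0.2 × 840 + 0.6 × 1140 = 52 + 168 + 684 = 904
Lottery B = 0.35 × 450 + 0.24 × 970 + 0.22 × 430 + 0.19 × 640 = 157.5 + 232.8 + 94.6 + 121.6 = 606.5

Lottery A ($904)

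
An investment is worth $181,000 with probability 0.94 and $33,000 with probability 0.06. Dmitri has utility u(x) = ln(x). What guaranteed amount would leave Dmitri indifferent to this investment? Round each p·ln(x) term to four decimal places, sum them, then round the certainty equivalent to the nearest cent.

E[u] = 0.94·ln(181000) + 0.06·ln(33000) = 11.3799 + 0.6243 = 12.0042
CE = e^12.0042 ≈ 163439.80

$163,439.80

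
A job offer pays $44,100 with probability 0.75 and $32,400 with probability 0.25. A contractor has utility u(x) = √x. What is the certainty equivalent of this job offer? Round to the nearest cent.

$41,006.25

E[u] = 0.75·√44100 + 0.25·√32400 = 0.75·210 + 0.25·180 = 202.5
CE = (202.5)² = 41006.25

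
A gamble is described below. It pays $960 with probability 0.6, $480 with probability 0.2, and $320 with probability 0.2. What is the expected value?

EV = 0.6 × 960 + 0.2 × 480 + 0.2 × 320 = 576 + 96 + 64 = 736

$736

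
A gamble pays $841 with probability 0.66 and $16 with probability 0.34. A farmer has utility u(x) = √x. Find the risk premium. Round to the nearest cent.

$140.25

E[u] = 0.66·√841 + 0.34·√16 = 0.66·29 + 0.34·4 = 20.5
CE = (20.5)² = 420.25
Risk premium = EV − CE = 560.5 − 420.25 = 140.25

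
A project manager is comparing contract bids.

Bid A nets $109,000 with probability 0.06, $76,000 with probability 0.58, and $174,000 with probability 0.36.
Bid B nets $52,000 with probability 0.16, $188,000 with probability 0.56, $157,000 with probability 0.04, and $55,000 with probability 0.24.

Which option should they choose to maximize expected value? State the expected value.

Bid B ($133,080)

Bid A = 0.06 × 109000 + 0.58 × 76000 + 0.36 × 174000 = 6540 + 44080 + 62640 = 113260
Bid B = 0.16 × 52000 + 0.56 × 188000 + 0.04 × 157000 + 0.24 × 55000 = 8320 + 105280 + 6280 + 13200 = 133080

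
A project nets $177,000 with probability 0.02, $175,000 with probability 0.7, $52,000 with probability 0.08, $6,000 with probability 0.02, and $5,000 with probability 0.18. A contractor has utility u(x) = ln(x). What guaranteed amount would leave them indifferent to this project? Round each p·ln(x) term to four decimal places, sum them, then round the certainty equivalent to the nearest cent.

E[u] = 0.02·ln(177000) + 0.7·ln(175000) + 0.08·ln(52000) + 0.02·ln(6000) + 0.18·ln(5000) = 0.2417 + 8.4508 + 0.8687 + 0.1740 + 1.5331 = 11.2683
CE = e^11.2683 ≈ 78299.77

$78,299.77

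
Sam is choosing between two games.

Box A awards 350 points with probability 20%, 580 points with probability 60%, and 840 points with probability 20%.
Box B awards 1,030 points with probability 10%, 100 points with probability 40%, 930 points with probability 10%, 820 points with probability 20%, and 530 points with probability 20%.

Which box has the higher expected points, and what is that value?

Box A (586 points)

Box A = 0.2 × 350 + 0.6 × 580 + 0.2 × 840 = 70 + 348 + 168 = 586
Box B = 0.1 × 1030 + 0.4 × 100 + 0.1 × 930 + 0.2 × 820 + 0.2 × 530 = 103 + 40 + 93 + 164 + 106 = 506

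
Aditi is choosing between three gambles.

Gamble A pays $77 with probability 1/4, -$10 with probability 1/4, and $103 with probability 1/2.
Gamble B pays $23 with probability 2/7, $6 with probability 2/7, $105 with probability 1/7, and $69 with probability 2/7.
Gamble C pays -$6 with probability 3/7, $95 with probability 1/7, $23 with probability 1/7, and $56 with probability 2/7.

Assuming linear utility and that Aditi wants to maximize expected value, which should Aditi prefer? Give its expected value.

Gamble A = 1/4 × 77 + 1/4 × (-10) + 1/2 × 103 = 19.25 − 2.5 + 51.5 = 68.25
Gamble B = 2/7 × 23 + 2/7 × 6 + 1/7 × 105 + 2/7 × 69 = 6.5714 + 1.7143 + 15 + 19.7143 = 43
Gamble C = 3/7 × (-6) + 1/7 × 95 + 1/7 × 23 + 2/7 × 56 = -2.5714 + 13.5714 + 3.2857 + 16 = 30.2857

Gamble A ($68.25)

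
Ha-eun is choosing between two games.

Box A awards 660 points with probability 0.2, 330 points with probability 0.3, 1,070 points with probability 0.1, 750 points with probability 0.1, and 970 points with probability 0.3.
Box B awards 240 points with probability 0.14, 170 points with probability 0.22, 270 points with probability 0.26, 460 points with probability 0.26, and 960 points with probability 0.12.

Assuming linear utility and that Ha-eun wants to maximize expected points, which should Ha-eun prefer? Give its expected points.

Box A = 0.2 × 660 + 0.3 × 330 + 0.1 × 1070 + 0.1 × 750 + 0.3 × 970 = 132 + 99 + 107 + 75 + 291 = 704
Box B = 0.14 × 240 + 0.22 × 170 + 0.26 × 270 + 0.26 × 460 + 0.12 × 960 = 33.6 + 37.4 + 70.2 + 119.6 + 115.2 = 376

Box A (704 points)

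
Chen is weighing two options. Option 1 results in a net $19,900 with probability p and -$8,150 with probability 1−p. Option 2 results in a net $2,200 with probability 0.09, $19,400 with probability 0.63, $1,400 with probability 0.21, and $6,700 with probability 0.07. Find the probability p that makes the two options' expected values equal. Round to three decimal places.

p = 0.761

EV(Option 2) = 0.09 × 2200 + 0.63 × 19400 + 0.21 × 1400 + 0.07 × 6700 = 198 + 12222 + 294 + 469 = 13183
p·19900 + (1−p)·(-8150) = 13183
28050p − 8150 = 13183
p = (13183 + 8150) / 28050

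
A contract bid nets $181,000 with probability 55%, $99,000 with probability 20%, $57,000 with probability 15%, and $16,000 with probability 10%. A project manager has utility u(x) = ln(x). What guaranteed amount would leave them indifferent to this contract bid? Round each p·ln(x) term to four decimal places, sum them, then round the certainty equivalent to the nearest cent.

E[u] = 0.55·ln(181000) + 0.2·ln(99000) + 0.15·ln(57000) + 0.1·ln(16000) = 6.6584 + 2.3006 + 1.6426 + 0.9680 = 11.5696
CE = e^11.5696 ≈ 105831.13

$105,831.13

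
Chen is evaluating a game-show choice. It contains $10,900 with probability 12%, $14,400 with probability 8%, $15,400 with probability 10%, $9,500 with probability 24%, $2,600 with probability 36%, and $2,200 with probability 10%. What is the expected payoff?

$7,436

EV = 0.12 × 10900 + 0.08 × 14400 + 0.1 × 15400 + 0.24 × 9500 + 0.36 × 2600 + 0.1 × 2200 = 1308 + 1152 + 1540 + 2280 + 936 + 220 = 7436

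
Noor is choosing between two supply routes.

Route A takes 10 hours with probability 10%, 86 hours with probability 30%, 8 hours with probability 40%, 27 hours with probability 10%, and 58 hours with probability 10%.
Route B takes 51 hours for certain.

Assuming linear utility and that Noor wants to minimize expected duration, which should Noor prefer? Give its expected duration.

Route A (38.5 hours)

Route A = 0.1 × 10 + 0.3 × 86 + 0.4 × 8 + 0.1 × 27 + 0.1 × 58 = 1 + 25.8 + 3.2 + 2.7 + 5.8 = 38.5
Route B: 51 (certain)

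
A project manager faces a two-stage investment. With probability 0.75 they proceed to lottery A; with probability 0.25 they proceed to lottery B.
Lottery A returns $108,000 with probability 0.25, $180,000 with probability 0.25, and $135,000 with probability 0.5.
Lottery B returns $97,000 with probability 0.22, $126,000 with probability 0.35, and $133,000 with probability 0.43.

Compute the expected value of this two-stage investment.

EV(A) = 0.25 × 108000 + 0.25 × 180000 + 0.5 × 135000 = 27000 + 45000 + 67500 = 139500
EV(B) = 0.22 × 97000 + 0.35 × 126000 + 0.43 × 133000 = 21340 + 44100 + 57190 = 122630
Overall = 0.75 × 139500 + 0.25 × 122630 = 104625 + 30657.5 = 135282.5

$135,282.50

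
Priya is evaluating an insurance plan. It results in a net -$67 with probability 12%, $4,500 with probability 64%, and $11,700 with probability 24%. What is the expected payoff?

$5,679.96

EV = 0.12 × (-67) + 0.64 × 4500 + 0.24 × 11700 = -8.04 + 2880 + 2808 = 5679.96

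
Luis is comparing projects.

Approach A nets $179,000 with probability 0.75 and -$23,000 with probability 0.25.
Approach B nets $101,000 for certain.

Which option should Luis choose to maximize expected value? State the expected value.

Approach A ($128,500)

Approach A = 0.75 × 179000 + 0.25 × (-23000) = 134250 − 5750 = 128500
Approach B: 101000 (certain)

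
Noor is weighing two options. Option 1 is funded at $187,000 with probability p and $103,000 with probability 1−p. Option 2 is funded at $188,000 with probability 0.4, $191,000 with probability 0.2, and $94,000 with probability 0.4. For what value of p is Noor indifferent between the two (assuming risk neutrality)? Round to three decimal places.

EV(Option 2) = 0.4 × 188000 + 0.2 × 191000 + 0.4 × 94000 = 75200 + 38200 + 37600 = 151000
p·187000 + (1−p)·103000 = 151000
84000p + 103000 = 151000
p = (151000 − 103000) / 84000

p = 0.571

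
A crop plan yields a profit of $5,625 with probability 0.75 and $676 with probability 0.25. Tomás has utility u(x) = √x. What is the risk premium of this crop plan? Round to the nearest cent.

$450.19

E[u] = 0.75·√5625 + 0.25·√676 = 0.75·75 + 0.25·26 = 62.75
CE = (62.75)² = 3937.5625
Risk premium = EV − CE = 4387.75 − 3937.5625 = 450.1875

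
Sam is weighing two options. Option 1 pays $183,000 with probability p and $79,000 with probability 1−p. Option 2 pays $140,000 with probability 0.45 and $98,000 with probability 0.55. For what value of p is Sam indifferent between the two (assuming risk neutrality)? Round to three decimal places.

EV(Option 2) = 0.45 × 140000 + 0.55 × 98000 = 63000 + 53900 = 116900
p·183000 + (1−p)·79000 = 116900
104000p + 79000 = 116900
p = (116900 − 79000) / 104000

p = 0.364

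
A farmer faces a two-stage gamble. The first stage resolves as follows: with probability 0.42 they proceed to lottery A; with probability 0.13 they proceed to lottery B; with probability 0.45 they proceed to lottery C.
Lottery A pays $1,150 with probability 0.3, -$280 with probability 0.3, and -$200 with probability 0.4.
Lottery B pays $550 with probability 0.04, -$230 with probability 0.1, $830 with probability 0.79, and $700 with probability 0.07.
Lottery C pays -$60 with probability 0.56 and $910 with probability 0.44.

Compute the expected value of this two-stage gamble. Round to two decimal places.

$332.56

EV(A) = 0.3 × 1150 + 0.3 × (-280) + 0.4 × (-200) = 345 − 84 − 80 = 181
EV(B) = 0.04 × 550 + 0.1 × (-230) + 0.79 × 830 + 0.07 × 700 = 22 − 23 + 655.7 + 49 = 703.7
EV(C) = 0.56 × (-60) + 0.44 × 910 = -33.6 + 400.4 = 366.8
Overall = 0.42 × 181 + 0.13 × 703.7 + 0.45 × 366.8 = 76.02 + 91.481 + 165.06 = 332.561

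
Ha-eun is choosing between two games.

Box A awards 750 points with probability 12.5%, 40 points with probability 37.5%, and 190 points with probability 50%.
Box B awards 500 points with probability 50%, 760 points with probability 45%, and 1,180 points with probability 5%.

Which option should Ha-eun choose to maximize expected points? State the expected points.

Box A = 0.125 × 750 + 0.375 × 40 + 0.5 × 190 = 93.75 + 15 + 95 = 203.75
Box B = 0.5 × 500 + 0.45 × 760 + 0.05 × 1180 = 250 + 342 + 59 = 651

Box B (651 points)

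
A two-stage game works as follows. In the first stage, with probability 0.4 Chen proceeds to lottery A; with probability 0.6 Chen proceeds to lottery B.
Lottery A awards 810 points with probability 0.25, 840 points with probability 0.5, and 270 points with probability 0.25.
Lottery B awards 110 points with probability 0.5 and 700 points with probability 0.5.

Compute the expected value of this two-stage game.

519 points

EV(A) = 0.25 × 810 + 0.5 × 840 + 0.25 × 270 = 202.5 + 420 + 67.5 = 690
EV(B) = 0.5 × 110 + 0.5 × 700 = 55 + 350 = 405
Overall = 0.4 × 690 + 0.6 × 405 = 276 + 243 = 519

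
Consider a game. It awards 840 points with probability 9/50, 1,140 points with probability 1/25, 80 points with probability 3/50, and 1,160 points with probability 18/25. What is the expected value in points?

1036.8 points

EV = 9/50 × 840 + 1/25 × 1140 + 3/50 × 80 + 18/25 × 1160 = 151.2 + 45.6 + 4.8 + 835.2 = 1036.8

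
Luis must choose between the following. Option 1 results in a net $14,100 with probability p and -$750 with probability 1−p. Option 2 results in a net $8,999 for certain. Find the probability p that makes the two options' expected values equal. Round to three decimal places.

p = 0.656

p·14100 + (1−p)·(-750) = 8999
14850p − 750 = 8999
p = (8999 + 750) / 14850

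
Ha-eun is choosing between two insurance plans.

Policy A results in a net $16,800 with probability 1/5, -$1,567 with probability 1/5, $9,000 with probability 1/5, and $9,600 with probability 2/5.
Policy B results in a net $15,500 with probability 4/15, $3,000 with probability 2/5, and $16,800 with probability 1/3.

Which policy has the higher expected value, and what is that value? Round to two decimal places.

Policy B ($10,933.33)

Policy A = 1/5 × 16800 + 1/5 × (-1567) + 1/5 × 9000 + 2/5 × 9600 = 3360 − 313.4 + 1800 + 3840 = 8686.6
Policy B = 4/15 × 15500 + 2/5 × 3000 + 1/3 × 16800 = 4133.3333 + 1200 + 5600 = 10933.3333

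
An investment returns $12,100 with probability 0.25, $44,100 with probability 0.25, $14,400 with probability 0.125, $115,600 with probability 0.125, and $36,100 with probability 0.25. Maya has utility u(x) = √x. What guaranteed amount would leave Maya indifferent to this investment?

E[u] = 0.25·√12100 + 0.25·√44100 + 0.125·√14400 + 0.125·√115600 + 0.25·√36100 = 0.25·110 + 0.25·210 + 0.125·120 + 0.125·340 + 0.25·190 = 185
CE = (185)² = 34225

$34,225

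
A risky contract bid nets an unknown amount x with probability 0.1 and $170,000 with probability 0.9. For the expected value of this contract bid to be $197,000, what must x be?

x = $440,000

0.1·x + 0.9·170000 = 197000
0.1·x = 197000 − 153000 = 44000
x = 44000 / 0.1 = 440000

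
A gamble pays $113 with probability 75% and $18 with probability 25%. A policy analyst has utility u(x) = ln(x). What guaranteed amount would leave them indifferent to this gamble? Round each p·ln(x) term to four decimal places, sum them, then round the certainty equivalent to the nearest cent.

$71.39

E[u] = 0.75·ln(113) + 0.25·ln(18) = 3.5455 + 0.7226 = 4.2681
CE = e^4.2681 ≈ 71.39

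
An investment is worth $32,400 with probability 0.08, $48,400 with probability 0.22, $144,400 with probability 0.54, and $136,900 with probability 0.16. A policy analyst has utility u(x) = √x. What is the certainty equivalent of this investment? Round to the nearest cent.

$107,059.84

E[u] = 0.08·√32400 + 0.22·√48400 + 0.54·√144400 + 0.16·√136900 = 0.08·180 + 0.22·220 + 0.54·380 + 0.16·370 = 327.2
CE = (327.2)² = 107059.84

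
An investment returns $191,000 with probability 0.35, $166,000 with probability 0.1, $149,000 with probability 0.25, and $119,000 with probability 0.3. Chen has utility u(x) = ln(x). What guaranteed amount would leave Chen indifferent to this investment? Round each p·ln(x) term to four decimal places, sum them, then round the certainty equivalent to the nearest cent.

E[u] = 0.35·ln(191000) + 0.1·ln(166000) + 0.25·ln(149000) + 0.3·ln(119000) = 4.2560 + 1.2020 + 2.9779 + 3.5061 = 11.9420
CE = e^11.9420 ≈ 153583.55

$153,583.55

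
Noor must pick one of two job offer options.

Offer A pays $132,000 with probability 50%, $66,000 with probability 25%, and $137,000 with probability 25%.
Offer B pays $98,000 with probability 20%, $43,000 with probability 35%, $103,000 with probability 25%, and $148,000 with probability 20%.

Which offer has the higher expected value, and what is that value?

Offer A ($116,750)

Offer A = 0.5 × 132000 + 0.25 × 66000 + 0.25 × 137000 = 66000 + 16500 + 34250 = 116750
Offer B = 0.2 × 98000 + 0.35 × 43000 + 0.25 × 103000 + 0.2 × 148000 = 19600 + 15050 + 25750 + 29600 = 90000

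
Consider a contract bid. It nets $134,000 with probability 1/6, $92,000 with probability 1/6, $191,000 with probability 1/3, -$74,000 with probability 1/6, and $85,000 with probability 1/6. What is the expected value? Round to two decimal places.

$103,166.67

EV = 1/6 × 134000 + 1/6 × 92000 + 1/3 × 191000 + 1/6 × (-74000) + 1/6 × 85000 = 22333.3333 + 15333.3333 + 63666.6667 − 12333.3333 + 14166.6667 = 103166.6667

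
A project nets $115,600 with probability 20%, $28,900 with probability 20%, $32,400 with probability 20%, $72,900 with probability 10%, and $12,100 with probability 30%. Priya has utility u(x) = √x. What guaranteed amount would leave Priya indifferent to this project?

$39,204

E[u] = 0.2·√115600 + 0.2·√28900 + 0.2·√32400 + 0.1·√72900 + 0.3·√12100 = 0.2·340 + 0.2·170 + 0.2·180 + 0.1·270 + 0.3·110 = 198
CE = (198)² = 39204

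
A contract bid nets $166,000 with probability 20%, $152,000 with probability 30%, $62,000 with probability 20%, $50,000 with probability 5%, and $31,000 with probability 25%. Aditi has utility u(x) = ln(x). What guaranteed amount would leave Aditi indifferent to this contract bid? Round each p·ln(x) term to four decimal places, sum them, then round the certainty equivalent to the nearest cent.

$82,190.91

E[u] = 0.2·ln(166000) + 0.3·ln(152000) + 0.2·ln(62000) + 0.05·ln(50000) + 0.25·ln(31000) = 2.4039 + 3.5795 + 2.2070 + 0.5410 + 2.5854 = 11.3168
CE = e^11.3168 ≈ 82190.91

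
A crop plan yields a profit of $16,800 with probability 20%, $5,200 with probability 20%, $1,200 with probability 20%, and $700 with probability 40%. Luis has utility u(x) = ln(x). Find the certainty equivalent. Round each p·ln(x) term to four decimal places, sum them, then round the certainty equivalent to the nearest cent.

E[u] = 0.2·ln(16800) + 0.2·ln(5200) + 0.2·ln(1200) + 0.4·ln(700) = 1.9458 + 1.7113 + 1.4180 + 2.6204 = 7.6955
CE = e^7.6955 ≈ 2198.43

$2,198.43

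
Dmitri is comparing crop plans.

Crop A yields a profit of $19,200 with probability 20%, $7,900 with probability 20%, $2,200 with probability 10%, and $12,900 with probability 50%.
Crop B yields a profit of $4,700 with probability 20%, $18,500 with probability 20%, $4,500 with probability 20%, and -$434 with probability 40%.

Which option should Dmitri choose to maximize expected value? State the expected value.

Crop A = 0.2 × 19200 + 0.2 × 7900 + 0.1 × 2200 + 0.5 × 12900 = 3840 + 1580 + 220 + 6450 = 12090
Crop B = 0.2 × 4700 + 0.2 × 18500 + 0.2 × 4500 + 0.4 × (-434) = 940 + 3700 + 900 − 173.6 = 5366.4

Crop A ($12,090)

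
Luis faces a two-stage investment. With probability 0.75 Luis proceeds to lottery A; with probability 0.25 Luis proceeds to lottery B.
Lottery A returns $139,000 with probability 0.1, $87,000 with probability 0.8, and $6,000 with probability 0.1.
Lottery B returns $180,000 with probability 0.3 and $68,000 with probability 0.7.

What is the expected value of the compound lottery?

$88,475

EV(A) = 0.1 × 139000 + 0.8 × 87000 + 0.1 × 6000 = 13900 + 69600 + 600 = 84100
EV(B) = 0.3 × 180000 + 0.7 × 68000 = 54000 + 47600 = 101600
Overall = 0.75 × 84100 + 0.25 × 101600 = 63075 + 25400 = 88475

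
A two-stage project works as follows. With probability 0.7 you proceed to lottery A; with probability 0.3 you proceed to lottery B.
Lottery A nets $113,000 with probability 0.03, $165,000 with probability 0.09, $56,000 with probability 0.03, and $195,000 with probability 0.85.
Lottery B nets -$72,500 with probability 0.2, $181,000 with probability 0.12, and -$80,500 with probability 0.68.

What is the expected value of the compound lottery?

$115,713

EV(A) = 0.03 × 113000 + 0.09 × 165000 + 0.03 × 56000 + 0.85 × 195000 = 3390 + 14850 + 1680 + 165750 = 185670
EV(B) = 0.2 × (-72500) + 0.12 × 181000 + 0.68 × (-80500) = -14500 + 21720 − 54740 = -47520
Overall = 0.7 × 185670 + 0.3 × (-47520) = 129969 − 14256 = 115713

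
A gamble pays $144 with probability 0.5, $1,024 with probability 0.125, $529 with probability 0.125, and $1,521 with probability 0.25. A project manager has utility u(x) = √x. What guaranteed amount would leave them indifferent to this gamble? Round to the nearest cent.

E[u] = 0.5·√144 + 0.125·√1024 + 0.125·√529 + 0.25·√1521 = 0.5·12 + 0.125·32 + 0.125·23 + 0.25·39 = 22.625
CE = (22.625)² = 511.890625

$511.89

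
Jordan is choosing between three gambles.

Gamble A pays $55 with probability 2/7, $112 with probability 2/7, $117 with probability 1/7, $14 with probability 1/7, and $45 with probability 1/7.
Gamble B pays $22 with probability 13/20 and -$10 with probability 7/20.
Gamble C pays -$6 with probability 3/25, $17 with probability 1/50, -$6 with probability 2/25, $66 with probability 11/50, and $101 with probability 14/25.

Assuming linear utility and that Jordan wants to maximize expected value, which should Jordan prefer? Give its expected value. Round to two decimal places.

Gamble A ($72.86)

Gamble A = 2/7 × 55 + 2/7 × 112 + 1/7 × 117 + 1/7 × 14 + 1/7 × 45 = 15.7143 + 32 + 16.7143 + 2 + 6.4286 = 72.8571
Gamble B = 13/20 × 22 + 7/20 × (-10) = 14.3 − 3.5 = 10.8
Gamble C = 3/25 × (-6) + 1/50 × 17 + 2/25 × (-6) + 11/50 × 66 + 14/25 × 101 = -0.72 + 0.34 − 0.48 + 14.52 + 56.56 = 70.22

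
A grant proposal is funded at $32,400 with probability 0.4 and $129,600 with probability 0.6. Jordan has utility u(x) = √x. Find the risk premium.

E[u] = 0.4·√32400 + 0.6·√129600 = 0.4·180 + 0.6·360 = 288
CE = (288)² = 82944
Risk premium = EV − CE = 90720 − 82944 = 7776

$7,776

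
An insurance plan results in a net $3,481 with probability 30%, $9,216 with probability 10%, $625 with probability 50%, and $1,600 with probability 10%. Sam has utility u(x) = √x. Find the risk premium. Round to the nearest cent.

E[u] = 0.3·√3481 + 0.1·√9216 + 0.5·√625 + 0.1·√1600 = 0.3·59 + 0.1·96 + 0.5·25 + 0.1·40 = 43.8
CE = (43.8)² = 1918.44
Risk premium = EV − CE = 2438.4 − 1918.44 = 519.96

$519.96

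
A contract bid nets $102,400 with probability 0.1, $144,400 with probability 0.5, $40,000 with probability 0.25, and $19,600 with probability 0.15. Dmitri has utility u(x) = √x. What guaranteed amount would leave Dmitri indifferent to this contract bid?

E[u] = 0.1·√102400 + 0.5·√144400 + 0.25·√40000 + 0.15·√19600 = 0.1·320 + 0.5·380 + 0.25·200 + 0.15·140 = 293
CE = (293)² = 85849

$85,849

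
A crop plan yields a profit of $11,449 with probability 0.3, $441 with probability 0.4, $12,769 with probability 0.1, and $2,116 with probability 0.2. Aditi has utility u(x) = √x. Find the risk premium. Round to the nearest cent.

E[u] = 0.3·√11449 + 0.4·√441 + 0.1·√12769 + 0.2·√2116 = 0.3·107 + 0.4·21 + 0.1·113 + 0.2·46 = 61
CE = (61)² = 3721
Risk premium = EV − CE = 5311.2 − 3721 = 1590.2

$1,590.20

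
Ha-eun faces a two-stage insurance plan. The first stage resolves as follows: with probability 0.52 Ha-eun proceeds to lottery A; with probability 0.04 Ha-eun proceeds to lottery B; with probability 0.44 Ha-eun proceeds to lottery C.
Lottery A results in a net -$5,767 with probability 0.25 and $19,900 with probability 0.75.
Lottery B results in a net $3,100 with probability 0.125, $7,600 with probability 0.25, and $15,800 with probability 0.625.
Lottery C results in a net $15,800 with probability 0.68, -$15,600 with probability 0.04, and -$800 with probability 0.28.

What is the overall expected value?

$11,852.03

EV(A) = 0.25 × (-5767) + 0.75 × 19900 = -1441.75 + 14925 = 13483.25
EV(B) = 0.125 × 3100 + 0.25 × 7600 + 0.625 × 15800 = 387.5 + 1900 + 9875 = 12162.5
EV(C) = 0.68 × 15800 + 0.04 × (-15600) + 0.28 × (-800) = 10744 − 624 − 224 = 9896
Overall = 0.52 × 13483.25 + 0.04 × 12162.5 + 0.44 × 9896 = 7011.29 + 486.5 + 4354.24 = 11852.03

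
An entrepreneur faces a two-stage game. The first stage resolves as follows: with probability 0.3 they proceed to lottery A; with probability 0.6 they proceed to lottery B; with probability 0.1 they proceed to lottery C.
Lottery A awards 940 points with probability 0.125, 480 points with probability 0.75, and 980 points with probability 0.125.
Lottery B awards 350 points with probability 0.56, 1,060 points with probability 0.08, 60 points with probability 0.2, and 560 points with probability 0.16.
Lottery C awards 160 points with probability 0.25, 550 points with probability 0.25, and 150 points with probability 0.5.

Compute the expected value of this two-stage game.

EV(A) = 0.125 × 940 + 0.75 × 480 + 0.125 × 980 = 117.5 + 360 + 122.5 = 600
EV(B) = 0.56 × 350 + 0.08 × 1060 + 0.2 × 60 + 0.16 × 560 = 196 + 84.8 + 12 + 89.6 = 382.4
EV(C) = 0.25 × 160 + 0.25 × 550 + 0.5 × 150 = 40 + 137.5 + 75 = 252.5
Overall = 0.3 × 600 + 0.6 × 382.4 + 0.1 × 252.5 = 180 + 229.44 + 25.25 = 434.69

434.69 points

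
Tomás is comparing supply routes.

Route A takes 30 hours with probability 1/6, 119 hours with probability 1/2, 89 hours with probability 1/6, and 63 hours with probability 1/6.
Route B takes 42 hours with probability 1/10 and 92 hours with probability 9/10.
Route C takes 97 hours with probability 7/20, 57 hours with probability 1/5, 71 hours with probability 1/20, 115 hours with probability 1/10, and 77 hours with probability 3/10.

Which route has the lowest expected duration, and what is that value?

Route C (83.5 hours)

Route A = 1/6 × 30 + 1/2 × 119 + 1/6 × 89 + 1/6 × 63 = 5 + 59.5 + 14.8333 + 10.5 = 89.8333
Route B = 1/10 × 42 + 9/10 × 92 = 4.2 + 82.8 = 87
Route C = 7/20 × 97 + 1/5 × 57 + 1/20 × 71 + 1/10 × 115 + 3/10 × 77 = 33.95 + 11.4 + 3.55 + 11.5 + 23.1 = 83.5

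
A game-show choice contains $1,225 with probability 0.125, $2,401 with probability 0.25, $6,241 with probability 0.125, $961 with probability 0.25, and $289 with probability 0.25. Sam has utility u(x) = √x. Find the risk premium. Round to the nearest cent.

E[u] = 0.125·√1225 + 0.25·√2401 + 0.125·√6241 + 0.25·√961 + 0.25·√289 = 0.125·35 + 0.25·49 + 0.125·79 + 0.25·31 + 0.25·17 = 38.5
CE = (38.5)² = 1482.25
Risk premium = EV − CE = 1846 − 1482.25 = 363.75

$363.75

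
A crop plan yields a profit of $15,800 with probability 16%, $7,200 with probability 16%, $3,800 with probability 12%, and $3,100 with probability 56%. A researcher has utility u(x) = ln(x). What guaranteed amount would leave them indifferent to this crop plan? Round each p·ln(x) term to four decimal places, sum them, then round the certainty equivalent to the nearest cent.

E[u] = 0.16·ln(15800) + 0.16·ln(7200) + 0.12·ln(3800) + 0.56·ln(3100) = 1.5468 + 1.4211 + 0.9891 + 4.5019 = 8.4589
CE = e^8.4589 ≈ 4716.87

$4,716.87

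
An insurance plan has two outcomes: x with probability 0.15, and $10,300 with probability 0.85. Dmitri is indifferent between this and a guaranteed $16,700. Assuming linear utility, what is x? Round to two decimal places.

x = $52,966.67

0.15·x + 0.85·10300 = 16700
0.15·x = 16700 − 8755 = 7945
x = 7945 / 0.15 = 52966.6667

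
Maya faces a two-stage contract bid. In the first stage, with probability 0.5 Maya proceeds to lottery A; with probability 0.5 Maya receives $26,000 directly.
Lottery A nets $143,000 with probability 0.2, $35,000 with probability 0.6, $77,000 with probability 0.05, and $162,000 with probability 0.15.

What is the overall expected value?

EV(A) = 0.2 × 143000 + 0.6 × 35000 + 0.05 × 77000 + 0.15 × 162000 = 28600 + 21000 + 3850 + 24300 = 77750
Branch B: 26000 (certain)
Overall = 0.5 × 77750 + 0.5 × 26000 = 38875 + 13000 = 51875

$51,875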